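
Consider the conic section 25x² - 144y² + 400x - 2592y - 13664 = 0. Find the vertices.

Group: 25(x² + 16x) -144(y² + 18y) = 13664
25(x + 8)² -144(y + 9)² = 13664 + 1600 - 11664 = 3600
Divide through by 3600 to get (x + 8)²/144 - (y + 9)²/25 = 1.
Hyperbola, center (-8, -9), transverse axis horizontal; a² = 144, b² = 25.
a = 12. Vertices at (h ± a, k).

(-20, -9) and (4, -9)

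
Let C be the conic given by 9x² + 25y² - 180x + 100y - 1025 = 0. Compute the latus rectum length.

54/5

Group the x- and y-terms: 9(x² - 20x) + 25(y² + 4y) = 1025
9(x - 10)² + 25(y + 2)² = 1025 + 900 + 100 = 2025
Divide by 2025: (x - 10)²/225 + (y + 2)²/81 = 1
Ellipse, center (10, -2), major axis horizontal; a² = 225, b² = 81.
Latus rectum length = 2b²/a = 2·81/15 = 54/5.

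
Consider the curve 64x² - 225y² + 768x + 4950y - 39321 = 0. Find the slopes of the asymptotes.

8/15 and -8/15

Group the x- and y-terms: 64(x² + 12x) -225(y² - 22y) = 39321
64(x + 6)² -225(y - 11)² = 39321 + 2304 - 27225 = 14400
Divide through by 14400 to get (x + 6)²/225 - (y - 11)²/64 = 1.
Hyperbola, center (-6, 11), transverse axis horizontal; a² = 225, b² = 64.
For a horizontal hyperbola the asymptotes have slope ±b/a.
Here that is ±8/15.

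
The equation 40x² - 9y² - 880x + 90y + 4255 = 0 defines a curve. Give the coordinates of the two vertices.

Rearranging, 40(x² - 22x) -9(y² - 10y) = -4255.
40(x - 11)² -9(y - 5)² = -4255 + 4840 - 225 = 360
Divide through by 360 to get (x - 11)²/9 - (y - 5)²/40 = 1.
Hyperbola, center (11, 5), transverse axis horizontal; a² = 9, b² = 40.
a = 3. Vertices at (h ± a, k).

(8, 5) and (14, 5)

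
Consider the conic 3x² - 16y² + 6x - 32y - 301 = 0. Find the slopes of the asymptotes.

Group: 3(x² + 2x) -16(y² + 2y) = 301
3(x + 1)² -16(y + 1)² = 301 + 3 - 16 = 288
Divide by 288: (x + 1)²/96 - (y + 1)²/18 = 1
Hyperbola, center (-1, -1), transverse axis horizontal; a² = 96, b² = 18.
For a horizontal hyperbola the asymptotes have slope ±b/a.
Here that is ±3√2/4√6 = ±√3/4.

√3/4 and -√3/4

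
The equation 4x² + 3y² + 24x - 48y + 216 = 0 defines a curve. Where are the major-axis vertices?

Collect terms: 4(x² + 6x) + 3(y² - 16y) = -216
4(x + 3)² + 3(y - 8)² = -216 + 36 + 192 = 12
Dividing both sides by 12: (x + 3)²/3 + (y - 8)²/4 = 1
Ellipse, center (-3, 8), major axis vertical; a² = 4, b² = 3.
a = 2. Vertices at (h, k ± a).

(-3, 6) and (-3, 10)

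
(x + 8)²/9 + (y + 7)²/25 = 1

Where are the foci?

Center (-8, -7). The larger denominator 25 sits under the y-term, so the major axis is vertical; a² = 25, b² = 9.
c² = a² - b² = 25 - 9 = 16, so c = 4.
Foci lie on the vertical axis through the center: (h, k ± c).

(-8, -11) and (-8, -3)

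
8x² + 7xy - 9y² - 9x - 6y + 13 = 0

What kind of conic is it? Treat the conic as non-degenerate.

A = 8, B = 7, C = -9.
Discriminant B² − 4AC = 7² − 4·8·(-9) = 337.
B² − 4AC > 0 ⇒ hyperbola.

hyperbola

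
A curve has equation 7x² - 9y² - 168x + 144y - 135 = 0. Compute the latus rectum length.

14

Group: 7(x² - 24x) -9(y² - 16y) = 135
Complete the square: 7(x - 12)² -9(y - 8)² = 135 + 1008 - 576 = 567
Dividing both sides by 567: (x - 12)²/81 - (y - 8)²/63 = 1
Hyperbola, center (12, 8), transverse axis horizontal; a² = 81, b² = 63.
Latus rectum length = 2b²/a = 2·63/9 = 14.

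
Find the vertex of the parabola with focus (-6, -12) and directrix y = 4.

(-6, -4)

The vertex is the midpoint between the focus and the directrix along the axis of symmetry.
Axis is vertical (directrix is horizontal). Vertex y-coordinate = (-12 + 4)/2 = -4; x-coordinate = -6.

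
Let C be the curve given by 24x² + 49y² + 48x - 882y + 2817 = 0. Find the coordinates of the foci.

24(x² + 2x) + 49(y² - 18y) = -2817
24(x + 1)² + 49(y - 9)² = -2817 + 24 + 3969 = 1176
Divide through by 1176 to get (x + 1)²/49 + (y - 9)²/24 = 1.
Ellipse, center (-1, 9), major axis horizontal; a² = 49, b² = 24.
c² = a² - b² = 49 - 24 = 25, so c = 5.
Foci lie on the horizontal axis through the center: (h ± c, k).

(-6, 9) and (4, 9)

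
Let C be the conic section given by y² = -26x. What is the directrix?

x = 13/2

Vertex (0, 0); 4p = -26 so p = -13/2. Opens left.
Directrix is the vertical line x = h − p = 0 − (-13/2) = 13/2.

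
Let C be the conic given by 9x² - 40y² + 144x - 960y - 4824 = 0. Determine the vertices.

(-8, -15) and (-8, -9)

Collect terms: 9(x² + 16x) -40(y² + 24y) = 4824
Completing the square gives 9(x + 8)² -40(y + 12)² = 4824 + 576 - 5760 = -360.
Divide through by -360 to get (y + 12)²/9 - (x + 8)²/40 = 1.
Hyperbola, center (-8, -12), transverse axis vertical; a² = 9, b² = 40.
a = 3. Vertices at (h, k ± a).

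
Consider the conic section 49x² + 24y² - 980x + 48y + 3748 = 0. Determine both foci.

(10, -6) and (10, 4)

Rearranging, 49(x² - 20x) + 24(y² + 2y) = -3748.
49(x - 10)² + 24(y + 1)² = -3748 + 4900 + 24 = 1176
Divide through by 1176 to get (x - 10)²/24 + (y + 1)²/49 = 1.
Ellipse, center (10, -1), major axis vertical; a² = 49, b² = 24.
c² = a² - b² = 49 - 24 = 25, so c = 5.
Foci lie on the vertical axis through the center: (h, k ± c).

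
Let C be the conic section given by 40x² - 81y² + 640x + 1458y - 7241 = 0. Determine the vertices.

(-17, 9) and (1, 9)

40(x² + 16x) -81(y² - 18y) = 7241
Completing the square gives 40(x + 8)² -81(y - 9)² = 7241 + 2560 - 6561 = 3240.
Dividing both sides by 3240: (x + 8)²/81 - (y - 9)²/40 = 1
Hyperbola, center (-8, 9), transverse axis horizontal; a² = 81, b² = 40.
a = 9. Vertices at (h ± a, k).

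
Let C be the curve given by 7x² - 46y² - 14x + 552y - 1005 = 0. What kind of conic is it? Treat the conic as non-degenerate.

hyperbola

No xy term. Coefficients of x² and y² are A = 7, C = -46.
A and C have opposite signs ⇒ hyperbola.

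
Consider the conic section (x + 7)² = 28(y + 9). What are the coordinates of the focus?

Vertex (-7, -9); 4p = 28 so p = 7. Opens up.
Focus is p units from the vertex along the axis: (h, k + p).

(-7, -2)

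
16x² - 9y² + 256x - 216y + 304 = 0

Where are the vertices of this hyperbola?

16(x² + 16x) -9(y² + 24y) = -304
Completing the square gives 16(x + 8)² -9(y + 12)² = -304 + 1024 - 1296 = -576.
Divide through by -576 to get (y + 12)²/64 - (x + 8)²/36 = 1.
Hyperbola, center (-8, -12), transverse axis vertical; a² = 64, b² = 36.
a = 8. Vertices at (h, k ± a).

(-8, -20) and (-8, -4)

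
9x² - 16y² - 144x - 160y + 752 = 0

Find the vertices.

Group: 9(x² - 16x) -16(y² + 10y) = -752
Complete the square in x and y: 9(x - 8)² -16(y + 5)² = -752 + 576 - 400 = -576
Divide through by -576 to get (y + 5)²/36 - (x - 8)²/64 = 1.
Hyperbola, center (8, -5), transverse axis vertical; a² = 36, b² = 64.
a = 6. Vertices at (h, k ± a).

(8, -11) and (8, 1)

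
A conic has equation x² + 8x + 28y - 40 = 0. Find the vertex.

Only x is squared. Complete the square in x: (x + 4)² = -28(y - 2).
Vertex (-4, 2); 4p = -28 so p = -7. Opens down.

(-4, 2)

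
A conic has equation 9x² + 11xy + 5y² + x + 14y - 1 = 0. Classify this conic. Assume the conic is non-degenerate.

ellipse

A = 9, B = 11, C = 5.
Discriminant B² − 4AC = 11² − 4·9·5 = -59.
B² − 4AC < 0 ⇒ ellipse.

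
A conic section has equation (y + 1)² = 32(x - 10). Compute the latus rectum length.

32

Vertex (10, -1); 4p = 32 so p = 8. Opens right.
Latus rectum length = |4p| = 32.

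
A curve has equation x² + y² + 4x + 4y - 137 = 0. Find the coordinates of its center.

(-2, -2)

Rearranging, (x² + 4x) + (y² + 4y) = 137.
Complete the square in x and y: (x + 2)² + (y + 2)² = 137 + 4 + 4 = 145
So (x + 2)² + (y + 2)² = 145.
Circle centered at (-2, -2) with r² = 145.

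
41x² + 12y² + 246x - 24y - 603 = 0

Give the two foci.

(-3, 1 - √58) and (-3, 1 + √58)

Group the x- and y-terms: 41(x² + 6x) + 12(y² - 2y) = 603
Complete the square in x and y: 41(x + 3)² + 12(y - 1)² = 603 + 369 + 12 = 984
Dividing both sides by 984: (x + 3)²/24 + (y - 1)²/82 = 1
Ellipse, center (-3, 1), major axis vertical; a² = 82, b² = 24.
c² = a² - b² = 82 - 24 = 58, so c = √58.
Foci lie on the vertical axis through the center: (h, k ± c).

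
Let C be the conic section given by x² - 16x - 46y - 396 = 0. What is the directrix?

Only x is squared. Complete the square in x: (x - 8)² = 46(y + 10).
Vertex (8, -10); 4p = 46 so p = 23/2. Opens up.
Directrix is the horizontal line y = k − p = -10 − (23/2) = -43/2.

y = -43/2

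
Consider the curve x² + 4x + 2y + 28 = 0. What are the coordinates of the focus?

Only x is squared. Complete the square in x: (x + 2)² = -2(y + 12).
Vertex (-2, -12); 4p = -2 so p = -1/2. Opens down.
Focus is p units from the vertex along the axis: (h, k + p).

(-2, -25/2)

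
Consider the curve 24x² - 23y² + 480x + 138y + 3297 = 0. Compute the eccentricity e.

e = √282/12

Group the x- and y-terms: 24(x² + 20x) -23(y² - 6y) = -3297
24(x + 10)² -23(y - 3)² = -3297 + 2400 - 207 = -1104
Divide by -1104: (y - 3)²/48 - (x + 10)²/46 = 1
Hyperbola, center (-10, 3), transverse axis vertical; a² = 48, b² = 46.
c² = a² + b² = 94, so c = √94.
e = c/a = √94/4√3 = √282/12.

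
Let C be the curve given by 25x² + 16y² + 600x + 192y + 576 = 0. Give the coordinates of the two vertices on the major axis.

25(x² + 24x) + 16(y² + 12y) = -576
25(x + 12)² + 16(y + 6)² = -576 + 3600 + 576 = 3600
Divide through by 3600 to get (x + 12)²/144 + (y + 6)²/225 = 1.
Ellipse, center (-12, -6), major axis vertical; a² = 225, b² = 144.
a = 15. Vertices at (h, k ± a).

(-12, -21) and (-12, 9)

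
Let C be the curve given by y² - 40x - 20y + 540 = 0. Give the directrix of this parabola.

Only y is squared. Complete the square in y: (y - 10)² = 40(x - 11).
Vertex (11, 10); 4p = 40 so p = 10. Opens right.
Directrix is the vertical line x = h − p = 11 − (10) = 1.

x = 1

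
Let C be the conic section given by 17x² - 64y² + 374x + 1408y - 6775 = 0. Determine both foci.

(-20, 11) and (-2, 11)

17(x² + 22x) -64(y² - 22y) = 6775
Complete the square in x and y: 17(x + 11)² -64(y - 11)² = 6775 + 2057 - 7744 = 1088
Divide through by 1088 to get (x + 11)²/64 - (y - 11)²/17 = 1.
Hyperbola, center (-11, 11), transverse axis horizontal; a² = 64, b² = 17.
c² = a² + b² = 64 + 17 = 81, so c = 9.
Foci lie on the horizontal axis through the center: (h ± c, k).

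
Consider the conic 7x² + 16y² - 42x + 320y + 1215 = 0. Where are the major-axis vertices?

(-5, -10) and (11, -10)

Rearranging, 7(x² - 6x) + 16(y² + 20y) = -1215.
7(x - 3)² + 16(y + 10)² = -1215 + 63 + 1600 = 448
Divide by 448: (x - 3)²/64 + (y + 10)²/28 = 1
Ellipse, center (3, -10), major axis horizontal; a² = 64, b² = 28.
a = 8. Vertices at (h ± a, k).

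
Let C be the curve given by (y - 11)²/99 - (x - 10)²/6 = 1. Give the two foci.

(10, 11 - √105) and (10, 11 + √105)

Center (10, 11). The positive term is the y-term, so the transverse axis is vertical; a² = 99, b² = 6.
c² = a² + b² = 99 + 6 = 105, so c = √105.
Foci lie on the vertical axis through the center: (h, k ± c).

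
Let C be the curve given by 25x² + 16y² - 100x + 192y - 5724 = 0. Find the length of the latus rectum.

Rearranging, 25(x² - 4x) + 16(y² + 12y) = 5724.
25(x - 2)² + 16(y + 6)² = 5724 + 100 + 576 = 6400
Dividing both sides by 6400: (x - 2)²/256 + (y + 6)²/400 = 1
Ellipse, center (2, -6), major axis vertical; a² = 400, b² = 256.
Latus rectum length = 2b²/a = 2·256/20 = 128/5.

128/5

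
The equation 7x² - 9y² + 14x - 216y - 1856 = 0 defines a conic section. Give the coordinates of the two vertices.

Group the x- and y-terms: 7(x² + 2x) -9(y² + 24y) = 1856
Complete the square: 7(x + 1)² -9(y + 12)² = 1856 + 7 - 1296 = 567
Divide through by 567 to get (x + 1)²/81 - (y + 12)²/63 = 1.
Hyperbola, center (-1, -12), transverse axis horizontal; a² = 81, b² = 63.
a = 9. Vertices at (h ± a, k).

(-10, -12) and (8, -12)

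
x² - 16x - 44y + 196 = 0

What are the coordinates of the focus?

(8, 14)

Only x is squared. Complete the square in x: (x - 8)² = 44(y - 3).
Vertex (8, 3); 4p = 44 so p = 11. Opens up.
Focus is p units from the vertex along the axis: (h, k + p).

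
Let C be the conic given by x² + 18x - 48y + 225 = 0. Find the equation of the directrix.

y = -9

Only x is squared. Complete the square in x: (x + 9)² = 48(y - 3).
Vertex (-9, 3); 4p = 48 so p = 12. Opens up.
Directrix is the horizontal line y = k − p = 3 − (12) = -9.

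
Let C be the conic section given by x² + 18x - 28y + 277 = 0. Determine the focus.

Only x is squared. Complete the square in x: (x + 9)² = 28(y - 7).
Vertex (-9, 7); 4p = 28 so p = 7. Opens up.
Focus is p units from the vertex along the axis: (h, k + p).

(-9, 14)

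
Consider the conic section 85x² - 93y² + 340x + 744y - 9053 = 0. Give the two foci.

(-2 - √178, 4) and (-2 + √178, 4)

Group the x- and y-terms: 85(x² + 4x) -93(y² - 8y) = 9053
Complete the square in x and y: 85(x + 2)² -93(y - 4)² = 9053 + 340 - 1488 = 7905
Divide through by 7905 to get (x + 2)²/93 - (y - 4)²/85 = 1.
Hyperbola, center (-2, 4), transverse axis horizontal; a² = 93, b² = 85.
c² = a² + b² = 93 + 85 = 178, so c = √178.
Foci lie on the horizontal axis through the center: (h ± c, k).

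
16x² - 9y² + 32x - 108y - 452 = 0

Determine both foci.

(-6, -6) and (4, -6)

Collect terms: 16(x² + 2x) -9(y² + 12y) = 452
Complete the square in x and y: 16(x + 1)² -9(y + 6)² = 452 + 16 - 324 = 144
Divide through by 144 to get (x + 1)²/9 - (y + 6)²/16 = 1.
Hyperbola, center (-1, -6), transverse axis horizontal; a² = 9, b² = 16.
c² = a² + b² = 9 + 16 = 25, so c = 5.
Foci lie on the horizontal axis through the center: (h ± c, k).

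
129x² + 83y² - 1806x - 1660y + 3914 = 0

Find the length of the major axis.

Rearranging, 129(x² - 14x) + 83(y² - 20y) = -3914.
Complete the square in x and y: 129(x - 7)² + 83(y - 10)² = -3914 + 6321 + 8300 = 10707
Divide through by 10707 to get (x - 7)²/83 + (y - 10)²/129 = 1.
Ellipse, center (7, 10), major axis vertical; a² = 129, b² = 83.
a² = 129 so a = √129; the major axis has length 2a = 2√129.

2√129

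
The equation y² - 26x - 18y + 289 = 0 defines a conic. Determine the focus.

(29/2, 9)

Only y is squared. Complete the square in y: (y - 9)² = 26(x - 8).
Vertex (8, 9); 4p = 26 so p = 13/2. Opens right.
Focus is p units from the vertex along the axis: (h + p, k).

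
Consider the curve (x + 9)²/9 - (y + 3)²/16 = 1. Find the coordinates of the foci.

Center (-9, -3). The positive term is the x-term, so the transverse axis is horizontal; a² = 9, b² = 16.
c² = a² + b² = 9 + 16 = 25, so c = 5.
Foci lie on the horizontal axis through the center: (h ± c, k).

(-14, -3) and (-4, -3)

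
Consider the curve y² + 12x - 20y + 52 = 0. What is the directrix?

Only y is squared. Complete the square in y: (y - 10)² = -12(x - 4).
Vertex (4, 10); 4p = -12 so p = -3. Opens left.
Directrix is the vertical line x = h − p = 4 − (-3) = 7.

x = 7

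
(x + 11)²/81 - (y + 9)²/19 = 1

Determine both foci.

Center (-11, -9). The positive term is the x-term, so the transverse axis is horizontal; a² = 81, b² = 19.
c² = a² + b² = 81 + 19 = 100, so c = 10.
Foci lie on the horizontal axis through the center: (h ± c, k).

(-21, -9) and (-1, -9)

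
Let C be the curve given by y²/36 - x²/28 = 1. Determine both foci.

Center (0, 0). The positive term is the y-term, so the transverse axis is vertical; a² = 36, b² = 28.
c² = a² + b² = 36 + 28 = 64, so c = 8.
Foci lie on the vertical axis through the center: (h, k ± c).

(0, -8) and (0, 8)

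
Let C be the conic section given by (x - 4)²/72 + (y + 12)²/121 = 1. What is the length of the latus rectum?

144/11

Center (4, -12). The larger denominator 121 sits under the y-term, so the major axis is vertical; a² = 121, b² = 72.
Latus rectum length = 2b²/a = 2·72/11 = 144/11.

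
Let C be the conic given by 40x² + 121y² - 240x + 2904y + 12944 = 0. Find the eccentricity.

40(x² - 6x) + 121(y² + 24y) = -12944
Completing the square gives 40(x - 3)² + 121(y + 12)² = -12944 + 360 + 17424 = 4840.
Divide by 4840: (x - 3)²/121 + (y + 12)²/40 = 1
Ellipse, center (3, -12), major axis horizontal; a² = 121, b² = 40.
c² = a² - b² = 81, so c = 9.
e = c/a = 9/11.

e = 9/11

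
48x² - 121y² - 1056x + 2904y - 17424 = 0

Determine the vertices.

(0, 12) and (22, 12)

Collect terms: 48(x² - 22x) -121(y² - 24y) = 17424
Completing the square gives 48(x - 11)² -121(y - 12)² = 17424 + 5808 - 17424 = 5808.
Divide by 5808: (x - 11)²/121 - (y - 12)²/48 = 1
Hyperbola, center (11, 12), transverse axis horizontal; a² = 121, b² = 48.
a = 11. Vertices at (h ± a, k).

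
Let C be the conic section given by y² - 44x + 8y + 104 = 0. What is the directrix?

Only y is squared. Complete the square in y: (y + 4)² = 44(x - 2).
Vertex (2, -4); 4p = 44 so p = 11. Opens right.
Directrix is the vertical line x = h − p = 2 − (11) = -9.

x = -9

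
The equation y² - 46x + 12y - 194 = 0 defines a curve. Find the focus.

Only y is squared. Complete the square in y: (y + 6)² = 46(x + 5).
Vertex (-5, -6); 4p = 46 so p = 23/2. Opens right.
Focus is p units from the vertex along the axis: (h + p, k).

(13/2, -6)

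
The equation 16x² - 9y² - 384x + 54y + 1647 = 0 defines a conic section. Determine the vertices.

Group: 16(x² - 24x) -9(y² - 6y) = -1647
16(x - 12)² -9(y - 3)² = -1647 + 2304 - 81 = 576
Divide by 576: (x - 12)²/36 - (y - 3)²/64 = 1
Hyperbola, center (12, 3), transverse axis horizontal; a² = 36, b² = 64.
a = 6. Vertices at (h ± a, k).

(6, 3) and (18, 3)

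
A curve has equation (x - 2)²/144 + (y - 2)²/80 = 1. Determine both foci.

(-6, 2) and (10, 2)

Center (2, 2). The larger denominator 144 sits under the x-term, so the major axis is horizontal; a² = 144, b² = 80.
c² = a² - b² = 144 - 80 = 64, so c = 8.
Foci lie on the horizontal axis through the center: (h ± c, k).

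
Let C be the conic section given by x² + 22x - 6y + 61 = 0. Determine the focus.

Only x is squared. Complete the square in x: (x + 11)² = 6(y + 10).
Vertex (-11, -10); 4p = 6 so p = 3/2. Opens up.
Focus is p units from the vertex along the axis: (h, k + p).

(-11, -17/2)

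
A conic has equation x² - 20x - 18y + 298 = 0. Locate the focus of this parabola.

(10, 31/2)

Only x is squared. Complete the square in x: (x - 10)² = 18(y - 11).
Vertex (10, 11); 4p = 18 so p = 9/2. Opens up.
Focus is p units from the vertex along the axis: (h, k + p).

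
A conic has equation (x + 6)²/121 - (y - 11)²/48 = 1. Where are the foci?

Center (-6, 11). The positive term is the x-term, so the transverse axis is horizontal; a² = 121, b² = 48.
c² = a² + b² = 121 + 48 = 169, so c = 13.
Foci lie on the horizontal axis through the center: (h ± c, k).

(-19, 11) and (7, 11)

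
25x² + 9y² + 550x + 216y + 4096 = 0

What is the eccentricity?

e = 4/5

Group the x- and y-terms: 25(x² + 22x) + 9(y² + 24y) = -4096
Complete the square in x and y: 25(x + 11)² + 9(y + 12)² = -4096 + 3025 + 1296 = 225
Divide by 225: (x + 11)²/9 + (y + 12)²/25 = 1
Ellipse, center (-11, -12), major axis vertical; a² = 25, b² = 9.
c² = a² - b² = 16, so c = 4.
e = c/a = 4/5.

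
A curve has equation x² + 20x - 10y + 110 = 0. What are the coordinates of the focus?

Only x is squared. Complete the square in x: (x + 10)² = 10(y - 1).
Vertex (-10, 1); 4p = 10 so p = 5/2. Opens up.
Focus is p units from the vertex along the axis: (h, k + p).

(-10, 7/2)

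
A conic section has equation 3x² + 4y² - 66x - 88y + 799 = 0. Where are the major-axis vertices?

(7, 11) and (15, 11)

Group the x- and y-terms: 3(x² - 22x) + 4(y² - 22y) = -799
3(x - 11)² + 4(y - 11)² = -799 + 363 + 484 = 48
Divide through by 48 to get (x - 11)²/16 + (y - 11)²/12 = 1.
Ellipse, center (11, 11), major axis horizontal; a² = 16, b² = 12.
a = 4. Vertices at (h ± a, k).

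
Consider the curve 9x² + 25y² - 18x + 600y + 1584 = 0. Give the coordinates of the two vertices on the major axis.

Group: 9(x² - 2x) + 25(y² + 24y) = -1584
Completing the square gives 9(x - 1)² + 25(y + 12)² = -1584 + 9 + 3600 = 2025.
Dividing both sides by 2025: (x - 1)²/225 + (y + 12)²/81 = 1
Ellipse, center (1, -12), major axis horizontal; a² = 225, b² = 81.
a = 15. Vertices at (h ± a, k).

(-14, -12) and (16, -12)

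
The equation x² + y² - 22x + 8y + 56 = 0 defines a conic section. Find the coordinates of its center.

(x² - 22x) + (y² + 8y) = -56
(x - 11)² + (y + 4)² = -56 + 121 + 16 = 81
So (x - 11)² + (y + 4)² = 81.
Circle centered at (11, -4) with r² = 81.

(11, -4)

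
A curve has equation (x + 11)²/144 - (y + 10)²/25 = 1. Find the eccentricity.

e = 13/12

Center (-11, -10). The positive term is the x-term, so the transverse axis is horizontal; a² = 144, b² = 25.
c² = a² + b² = 169, so c = 13.
e = c/a = 13/12.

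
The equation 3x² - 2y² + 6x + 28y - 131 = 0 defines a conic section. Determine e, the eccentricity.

Collect terms: 3(x² + 2x) -2(y² - 14y) = 131
3(x + 1)² -2(y - 7)² = 131 + 3 - 98 = 36
Divide through by 36 to get (x + 1)²/12 - (y - 7)²/18 = 1.
Hyperbola, center (-1, 7), transverse axis horizontal; a² = 12, b² = 18.
c² = a² + b² = 30, so c = √30.
e = c/a = √30/2√3 = √10/2.

e = √10/2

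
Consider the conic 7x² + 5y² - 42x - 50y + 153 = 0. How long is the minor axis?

2√5

Rearranging, 7(x² - 6x) + 5(y² - 10y) = -153.
Completing the square gives 7(x - 3)² + 5(y - 5)² = -153 + 63 + 125 = 35.
Divide by 35: (x - 3)²/5 + (y - 5)²/7 = 1
Ellipse, center (3, 5), major axis vertical; a² = 7, b² = 5.
b² = 5 so b = √5; the minor axis has length 2b = 2√5.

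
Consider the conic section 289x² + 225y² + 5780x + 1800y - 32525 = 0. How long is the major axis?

34

289(x² + 20x) + 225(y² + 8y) = 32525
Completing the square gives 289(x + 10)² + 225(y + 4)² = 32525 + 28900 + 3600 = 65025.
Dividing both sides by 65025: (x + 10)²/225 + (y + 4)²/289 = 1
Ellipse, center (-10, -4), major axis vertical; a² = 289, b² = 225.
a² = 289 so a = 17; the major axis has length 2a = 34.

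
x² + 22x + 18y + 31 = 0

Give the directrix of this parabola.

y = 19/2

Only x is squared. Complete the square in x: (x + 11)² = -18(y - 5).
Vertex (-11, 5); 4p = -18 so p = -9/2. Opens down.
Directrix is the horizontal line y = k − p = 5 − (-9/2) = 19/2.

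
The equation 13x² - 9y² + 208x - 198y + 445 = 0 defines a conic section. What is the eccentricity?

Rearranging, 13(x² + 16x) -9(y² + 22y) = -445.
13(x + 8)² -9(y + 11)² = -445 + 832 - 1089 = -702
Dividing both sides by -702: (y + 11)²/78 - (x + 8)²/54 = 1
Hyperbola, center (-8, -11), transverse axis vertical; a² = 78, b² = 54.
c² = a² + b² = 132, so c = 2√33.
e = c/a = 2√33/√78 = √286/13.

e = √286/13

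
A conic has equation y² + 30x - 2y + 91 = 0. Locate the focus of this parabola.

(-21/2, 1)

Only y is squared. Complete the square in y: (y - 1)² = -30(x + 3).
Vertex (-3, 1); 4p = -30 so p = -15/2. Opens left.
Focus is p units from the vertex along the axis: (h + p, k).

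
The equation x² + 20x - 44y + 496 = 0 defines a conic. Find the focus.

(-10, 20)

Only x is squared. Complete the square in x: (x + 10)² = 44(y - 9).
Vertex (-10, 9); 4p = 44 so p = 11. Opens up.
Focus is p units from the vertex along the axis: (h, k + p).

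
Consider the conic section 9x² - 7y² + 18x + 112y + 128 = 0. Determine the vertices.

9(x² + 2x) -7(y² - 16y) = -128
9(x + 1)² -7(y - 8)² = -128 + 9 - 448 = -567
Divide through by -567 to get (y - 8)²/81 - (x + 1)²/63 = 1.
Hyperbola, center (-1, 8), transverse axis vertical; a² = 81, b² = 63.
a = 9. Vertices at (h, k ± a).

(-1, -1) and (-1, 17)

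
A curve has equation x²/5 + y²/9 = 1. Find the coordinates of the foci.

Center (0, 0). The larger denominator 9 sits under the y-term, so the major axis is vertical; a² = 9, b² = 5.
c² = a² - b² = 9 - 5 = 4, so c = 2.
Foci lie on the vertical axis through the center: (h, k ± c).

(0, -2) and (0, 2)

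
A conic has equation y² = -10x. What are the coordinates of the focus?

Vertex (0, 0); 4p = -10 so p = -5/2. Opens left.
Focus is p units from the vertex along the axis: (h + p, k).

(-5/2, 0)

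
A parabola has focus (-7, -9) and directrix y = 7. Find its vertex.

The vertex is the midpoint between the focus and the directrix along the axis of symmetry.
Axis is vertical (directrix is horizontal). Vertex y-coordinate = (-9 + 7)/2 = -1; x-coordinate = -7.

(-7, -1)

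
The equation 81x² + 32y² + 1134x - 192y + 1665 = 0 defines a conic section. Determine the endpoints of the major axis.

(-7, -6) and (-7, 12)

Collect terms: 81(x² + 14x) + 32(y² - 6y) = -1665
Complete the square in x and y: 81(x + 7)² + 32(y - 3)² = -1665 + 3969 + 288 = 2592
Dividing both sides by 2592: (x + 7)²/32 + (y - 3)²/81 = 1
Ellipse, center (-7, 3), major axis vertical; a² = 81, b² = 32.
a = 9. Vertices at (h, k ± a).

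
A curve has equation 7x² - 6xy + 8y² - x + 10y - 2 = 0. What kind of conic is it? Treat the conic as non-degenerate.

A = 7, B = -6, C = 8.
Discriminant B² − 4AC = (-6)² − 4·7·8 = -188.
B² − 4AC < 0 ⇒ ellipse.

ellipse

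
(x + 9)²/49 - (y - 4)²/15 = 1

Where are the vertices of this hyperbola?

Center (-9, 4). The positive term is the x-term, so the transverse axis is horizontal; a² = 49, b² = 15.
a = 7. Vertices at (h ± a, k).

(-16, 4) and (-2, 4)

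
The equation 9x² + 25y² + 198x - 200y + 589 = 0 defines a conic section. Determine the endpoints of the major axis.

(-21, 4) and (-1, 4)

Group the x- and y-terms: 9(x² + 22x) + 25(y² - 8y) = -589
Complete the square in x and y: 9(x + 11)² + 25(y - 4)² = -589 + 1089 + 400 = 900
Divide through by 900 to get (x + 11)²/100 + (y - 4)²/36 = 1.
Ellipse, center (-11, 4), major axis horizontal; a² = 100, b² = 36.
a = 10. Vertices at (h ± a, k).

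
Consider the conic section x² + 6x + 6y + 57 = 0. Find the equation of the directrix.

Only x is squared. Complete the square in x: (x + 3)² = -6(y + 8).
Vertex (-3, -8); 4p = -6 so p = -3/2. Opens down.
Directrix is the horizontal line y = k − p = -8 − (-3/2) = -13/2.

y = -13/2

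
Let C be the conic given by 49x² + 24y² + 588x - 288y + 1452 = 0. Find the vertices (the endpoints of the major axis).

Group: 49(x² + 12x) + 24(y² - 12y) = -1452
Complete the square: 49(x + 6)² + 24(y - 6)² = -1452 + 1764 + 864 = 1176
Divide by 1176: (x + 6)²/24 + (y - 6)²/49 = 1
Ellipse, center (-6, 6), major axis vertical; a² = 49, b² = 24.
a = 7. Vertices at (h, k ± a).

(-6, -1) and (-6, 13)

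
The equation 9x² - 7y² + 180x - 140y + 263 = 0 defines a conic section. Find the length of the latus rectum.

14/3

Collect terms: 9(x² + 20x) -7(y² + 20y) = -263
Complete the square in x and y: 9(x + 10)² -7(y + 10)² = -263 + 900 - 700 = -63
Divide through by -63 to get (y + 10)²/9 - (x + 10)²/7 = 1.
Hyperbola, center (-10, -10), transverse axis vertical; a² = 9, b² = 7.
Latus rectum length = 2b²/a = 2·7/3 = 14/3.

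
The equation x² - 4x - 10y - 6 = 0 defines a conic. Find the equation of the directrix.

Only x is squared. Complete the square in x: (x - 2)² = 10(y + 1).
Vertex (2, -1); 4p = 10 so p = 5/2. Opens up.
Directrix is the horizontal line y = k − p = -1 − (5/2) = -7/2.

y = -7/2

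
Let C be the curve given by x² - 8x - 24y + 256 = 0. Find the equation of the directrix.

Only x is squared. Complete the square in x: (x - 4)² = 24(y - 10).
Vertex (4, 10); 4p = 24 so p = 6. Opens up.
Directrix is the horizontal line y = k − p = 10 − (6) = 4.

y = 4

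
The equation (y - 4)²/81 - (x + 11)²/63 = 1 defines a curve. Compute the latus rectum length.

Center (-11, 4). The positive term is the y-term, so the transverse axis is vertical; a² = 81, b² = 63.
Latus rectum length = 2b²/a = 2·63/9 = 14.

14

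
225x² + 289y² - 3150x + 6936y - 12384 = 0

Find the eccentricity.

e = 8/17

Collect terms: 225(x² - 14x) + 289(y² + 24y) = 12384
225(x - 7)² + 289(y + 12)² = 12384 + 11025 + 41616 = 65025
Dividing both sides by 65025: (x - 7)²/289 + (y + 12)²/225 = 1
Ellipse, center (7, -12), major axis horizontal; a² = 289, b² = 225.
c² = a² - b² = 64, so c = 8.
e = c/a = 8/17.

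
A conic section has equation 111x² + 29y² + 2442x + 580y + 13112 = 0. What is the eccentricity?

Rearranging, 111(x² + 22x) + 29(y² + 20y) = -13112.
Completing the square gives 111(x + 11)² + 29(y + 10)² = -13112 + 13431 + 2900 = 3219.
Divide through by 3219 to get (x + 11)²/29 + (y + 10)²/111 = 1.
Ellipse, center (-11, -10), major axis vertical; a² = 111, b² = 29.
c² = a² - b² = 82, so c = √82.
e = c/a = √82/√111 = √9102/111.

e = √9102/111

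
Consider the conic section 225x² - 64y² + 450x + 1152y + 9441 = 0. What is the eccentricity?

Rearranging, 225(x² + 2x) -64(y² - 18y) = -9441.
Complete the square in x and y: 225(x + 1)² -64(y - 9)² = -9441 + 225 - 5184 = -14400
Divide through by -14400 to get (y - 9)²/225 - (x + 1)²/64 = 1.
Hyperbola, center (-1, 9), transverse axis vertical; a² = 225, b² = 64.
c² = a² + b² = 289, so c = 17.
e = c/a = 17/15.

e = 17/15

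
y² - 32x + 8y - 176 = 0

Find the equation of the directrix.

x = -14

Only y is squared. Complete the square in y: (y + 4)² = 32(x + 6).
Vertex (-6, -4); 4p = 32 so p = 8. Opens right.
Directrix is the vertical line x = h − p = -6 − (8) = -14.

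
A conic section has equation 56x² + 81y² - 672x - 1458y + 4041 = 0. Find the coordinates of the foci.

Rearranging, 56(x² - 12x) + 81(y² - 18y) = -4041.
Completing the square gives 56(x - 6)² + 81(y - 9)² = -4041 + 2016 + 6561 = 4536.
Dividing both sides by 4536: (x - 6)²/81 + (y - 9)²/56 = 1
Ellipse, center (6, 9), major axis horizontal; a² = 81, b² = 56.
c² = a² - b² = 81 - 56 = 25, so c = 5.
Foci lie on the horizontal axis through the center: (h ± c, k).

(1, 9) and (11, 9)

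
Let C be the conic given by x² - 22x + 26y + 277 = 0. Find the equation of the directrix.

y = 1/2

Only x is squared. Complete the square in x: (x - 11)² = -26(y + 6).
Vertex (11, -6); 4p = -26 so p = -13/2. Opens down.
Directrix is the horizontal line y = k − p = -6 − (-13/2) = 1/2.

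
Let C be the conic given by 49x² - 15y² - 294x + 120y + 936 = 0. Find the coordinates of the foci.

(3, -4) and (3, 12)

Rearranging, 49(x² - 6x) -15(y² - 8y) = -936.
Complete the square: 49(x - 3)² -15(y - 4)² = -936 + 441 - 240 = -735
Divide through by -735 to get (y - 4)²/49 - (x - 3)²/15 = 1.
Hyperbola, center (3, 4), transverse axis vertical; a² = 49, b² = 15.
c² = a² + b² = 49 + 15 = 64, so c = 8.
Foci lie on the vertical axis through the center: (h, k ± c).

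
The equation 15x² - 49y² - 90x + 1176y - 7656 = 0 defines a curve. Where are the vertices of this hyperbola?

(-4, 12) and (10, 12)

Group: 15(x² - 6x) -49(y² - 24y) = 7656
Complete the square in x and y: 15(x - 3)² -49(y - 12)² = 7656 + 135 - 7056 = 735
Divide through by 735 to get (x - 3)²/49 - (y - 12)²/15 = 1.
Hyperbola, center (3, 12), transverse axis horizontal; a² = 49, b² = 15.
a = 7. Vertices at (h ± a, k).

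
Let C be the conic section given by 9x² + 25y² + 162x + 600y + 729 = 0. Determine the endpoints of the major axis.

(-29, -12) and (11, -12)

Collect terms: 9(x² + 18x) + 25(y² + 24y) = -729
Complete the square: 9(x + 9)² + 25(y + 12)² = -729 + 729 + 3600 = 3600
Divide through by 3600 to get (x + 9)²/400 + (y + 12)²/144 = 1.
Ellipse, center (-9, -12), major axis horizontal; a² = 400, b² = 144.
a = 20. Vertices at (h ± a, k).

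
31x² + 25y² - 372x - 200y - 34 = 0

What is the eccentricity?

e = √186/31

Rearranging, 31(x² - 12x) + 25(y² - 8y) = 34.
Complete the square in x and y: 31(x - 6)² + 25(y - 4)² = 34 + 1116 + 400 = 1550
Dividing both sides by 1550: (x - 6)²/50 + (y - 4)²/62 = 1
Ellipse, center (6, 4), major axis vertical; a² = 62, b² = 50.
c² = a² - b² = 12, so c = 2√3.
e = c/a = 2√3/√62 = √186/31.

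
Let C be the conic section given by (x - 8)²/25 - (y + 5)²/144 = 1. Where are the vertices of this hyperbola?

(3, -5) and (13, -5)

Center (8, -5). The positive term is the x-term, so the transverse axis is horizontal; a² = 25, b² = 144.
a = 5. Vertices at (h ± a, k).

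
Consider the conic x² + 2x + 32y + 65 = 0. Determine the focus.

(-1, -10)

Only x is squared. Complete the square in x: (x + 1)² = -32(y + 2).
Vertex (-1, -2); 4p = -32 so p = -8. Opens down.
Focus is p units from the vertex along the axis: (h, k + p).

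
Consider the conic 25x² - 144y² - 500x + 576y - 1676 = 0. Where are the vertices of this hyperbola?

(-2, 2) and (22, 2)

Group the x- and y-terms: 25(x² - 20x) -144(y² - 4y) = 1676
Complete the square: 25(x - 10)² -144(y - 2)² = 1676 + 2500 - 576 = 3600
Dividing both sides by 3600: (x - 10)²/144 - (y - 2)²/25 = 1
Hyperbola, center (10, 2), transverse axis horizontal; a² = 144, b² = 25.
a = 12. Vertices at (h ± a, k).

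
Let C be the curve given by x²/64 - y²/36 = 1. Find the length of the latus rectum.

Center (0, 0). The positive term is the x-term, so the transverse axis is horizontal; a² = 64, b² = 36.
Latus rectum length = 2b²/a = 2·36/8 = 9.

9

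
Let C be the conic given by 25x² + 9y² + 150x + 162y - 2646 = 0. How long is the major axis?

Group: 25(x² + 6x) + 9(y² + 18y) = 2646
25(x + 3)² + 9(y + 9)² = 2646 + 225 + 729 = 3600
Divide through by 3600 to get (x + 3)²/144 + (y + 9)²/400 = 1.
Ellipse, center (-3, -9), major axis vertical; a² = 400, b² = 144.
a² = 400 so a = 20; the major axis has length 2a = 40.

40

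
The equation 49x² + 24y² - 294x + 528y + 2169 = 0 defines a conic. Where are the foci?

(3, -16) and (3, -6)

Group: 49(x² - 6x) + 24(y² + 22y) = -2169
49(x - 3)² + 24(y + 11)² = -2169 + 441 + 2904 = 1176
Divide by 1176: (x - 3)²/24 + (y + 11)²/49 = 1
Ellipse, center (3, -11), major axis vertical; a² = 49, b² = 24.
c² = a² - b² = 49 - 24 = 25, so c = 5.
Foci lie on the vertical axis through the center: (h, k ± c).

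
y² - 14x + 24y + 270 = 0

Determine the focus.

(25/2, -12)

Only y is squared. Complete the square in y: (y + 12)² = 14(x - 9).
Vertex (9, -12); 4p = 14 so p = 7/2. Opens right.
Focus is p units from the vertex along the axis: (h + p, k).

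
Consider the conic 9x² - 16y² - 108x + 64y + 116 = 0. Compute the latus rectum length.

9/2

Group: 9(x² - 12x) -16(y² - 4y) = -116
Completing the square gives 9(x - 6)² -16(y - 2)² = -116 + 324 - 64 = 144.
Divide by 144: (x - 6)²/16 - (y - 2)²/9 = 1
Hyperbola, center (6, 2), transverse axis horizontal; a² = 16, b² = 9.
Latus rectum length = 2b²/a = 2·9/4 = 9/2.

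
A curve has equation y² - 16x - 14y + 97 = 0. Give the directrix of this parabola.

x = -1

Only y is squared. Complete the square in y: (y - 7)² = 16(x - 3).
Vertex (3, 7); 4p = 16 so p = 4. Opens right.
Directrix is the vertical line x = h − p = 3 − (4) = -1.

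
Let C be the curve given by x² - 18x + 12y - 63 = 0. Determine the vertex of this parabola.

(9, 12)

Only x is squared. Complete the square in x: (x - 9)² = -12(y - 12).
Vertex (9, 12); 4p = -12 so p = -3. Opens down.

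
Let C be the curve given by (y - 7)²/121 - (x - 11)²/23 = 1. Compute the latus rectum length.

46/11

Center (11, 7). The positive term is the y-term, so the transverse axis is vertical; a² = 121, b² = 23.
Latus rectum length = 2b²/a = 2·23/11 = 46/11.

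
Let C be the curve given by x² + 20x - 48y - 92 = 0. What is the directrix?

Only x is squared. Complete the square in x: (x + 10)² = 48(y + 4).
Vertex (-10, -4); 4p = 48 so p = 12. Opens up.
Directrix is the horizontal line y = k − p = -4 − (12) = -16.

y = -16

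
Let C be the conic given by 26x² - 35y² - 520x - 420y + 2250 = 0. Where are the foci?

Group: 26(x² - 20x) -35(y² + 12y) = -2250
Completing the square gives 26(x - 10)² -35(y + 6)² = -2250 + 2600 - 1260 = -910.
Dividing both sides by -910: (y + 6)²/26 - (x - 10)²/35 = 1
Hyperbola, center (10, -6), transverse axis vertical; a² = 26, b² = 35.
c² = a² + b² = 26 + 35 = 61, so c = √61.
Foci lie on the vertical axis through the center: (h, k ± c).

(10, -6 - √61) and (10, -6 + √61)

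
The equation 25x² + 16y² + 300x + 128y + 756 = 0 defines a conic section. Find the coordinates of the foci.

(-6, -7) and (-6, -1)

Group the x- and y-terms: 25(x² + 12x) + 16(y² + 8y) = -756
Complete the square: 25(x + 6)² + 16(y + 4)² = -756 + 900 + 256 = 400
Divide by 400: (x + 6)²/16 + (y + 4)²/25 = 1
Ellipse, center (-6, -4), major axis vertical; a² = 25, b² = 16.
c² = a² - b² = 25 - 16 = 9, so c = 3.
Foci lie on the vertical axis through the center: (h, k ± c).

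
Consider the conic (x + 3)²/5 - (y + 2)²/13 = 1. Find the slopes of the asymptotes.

Center (-3, -2). The positive term is the x-term, so the transverse axis is horizontal; a² = 5, b² = 13.
For a horizontal hyperbola the asymptotes have slope ±b/a.
Here that is ±√13/√5 = ±√65/5.

√65/5 and -√65/5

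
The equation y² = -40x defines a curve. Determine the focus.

(-10, 0)

Vertex (0, 0); 4p = -40 so p = -10. Opens left.
Focus is p units from the vertex along the axis: (h + p, k).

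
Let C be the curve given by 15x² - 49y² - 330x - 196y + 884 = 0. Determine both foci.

(3, -2) and (19, -2)

15(x² - 22x) -49(y² + 4y) = -884
Completing the square gives 15(x - 11)² -49(y + 2)² = -884 + 1815 - 196 = 735.
Dividing both sides by 735: (x - 11)²/49 - (y + 2)²/15 = 1
Hyperbola, center (11, -2), transverse axis horizontal; a² = 49, b² = 15.
c² = a² + b² = 49 + 15 = 64, so c = 8.
Foci lie on the horizontal axis through the center: (h ± c, k).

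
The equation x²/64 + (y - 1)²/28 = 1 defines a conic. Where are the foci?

(-6, 1) and (6, 1)

Center (0, 1). The larger denominator 64 sits under the x-term, so the major axis is horizontal; a² = 64, b² = 28.
c² = a² - b² = 64 - 28 = 36, so c = 6.
Foci lie on the horizontal axis through the center: (h ± c, k).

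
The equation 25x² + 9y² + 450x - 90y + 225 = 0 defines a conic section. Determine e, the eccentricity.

25(x² + 18x) + 9(y² - 10y) = -225
Complete the square in x and y: 25(x + 9)² + 9(y - 5)² = -225 + 2025 + 225 = 2025
Divide through by 2025 to get (x + 9)²/81 + (y - 5)²/225 = 1.
Ellipse, center (-9, 5), major axis vertical; a² = 225, b² = 81.
c² = a² - b² = 144, so c = 12.
e = c/a = 12/15 = 4/5.

e = 4/5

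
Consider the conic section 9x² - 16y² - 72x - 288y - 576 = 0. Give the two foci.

(4, -19) and (4, 1)

Group the x- and y-terms: 9(x² - 8x) -16(y² + 18y) = 576
9(x - 4)² -16(y + 9)² = 576 + 144 - 1296 = -576
Dividing both sides by -576: (y + 9)²/36 - (x - 4)²/64 = 1
Hyperbola, center (4, -9), transverse axis vertical; a² = 36, b² = 64.
c² = a² + b² = 36 + 64 = 100, so c = 10.
Foci lie on the vertical axis through the center: (h, k ± c).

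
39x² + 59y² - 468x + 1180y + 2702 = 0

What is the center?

Group: 39(x² - 12x) + 59(y² + 20y) = -2702
Complete the square in x and y: 39(x - 6)² + 59(y + 10)² = -2702 + 1404 + 5900 = 4602
Divide through by 4602 to get (x - 6)²/118 + (y + 10)²/78 = 1.
Ellipse with center (6, -10).

(6, -10)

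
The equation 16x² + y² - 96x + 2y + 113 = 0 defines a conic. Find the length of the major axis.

8√2

Group the x- and y-terms: 16(x² - 6x) + (y² + 2y) = -113
Completing the square gives 16(x - 3)² + (y + 1)² = -113 + 144 + 1 = 32.
Dividing both sides by 32: (x - 3)²/2 + (y + 1)²/32 = 1
Ellipse, center (3, -1), major axis vertical; a² = 32, b² = 2.
a² = 32 so a = 4√2; the major axis has length 2a = 8√2.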